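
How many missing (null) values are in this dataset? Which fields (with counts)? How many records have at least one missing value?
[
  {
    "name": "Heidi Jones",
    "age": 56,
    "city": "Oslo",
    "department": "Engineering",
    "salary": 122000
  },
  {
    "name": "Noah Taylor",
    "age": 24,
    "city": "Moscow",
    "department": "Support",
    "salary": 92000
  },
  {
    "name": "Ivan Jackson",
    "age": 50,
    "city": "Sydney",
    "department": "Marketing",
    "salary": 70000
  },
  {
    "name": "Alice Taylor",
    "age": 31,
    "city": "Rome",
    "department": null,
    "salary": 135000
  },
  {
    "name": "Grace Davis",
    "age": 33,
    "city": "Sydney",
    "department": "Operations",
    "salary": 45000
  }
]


Checking for missing (null) values in 5 records:

  Heidi Jones: complete
  Noah Taylor: complete
  Ivan Jackson: complete
  Alice Taylor: department
  Grace Davis: complete

Per field:
  name: 0 missing
  age: 0 missing
  city: 0 missing
  department: 1 missing
  salary: 0 missing

Total missing values: 1
Records with any missing: 1

1 missing values (department: 1); 1 incomplete records


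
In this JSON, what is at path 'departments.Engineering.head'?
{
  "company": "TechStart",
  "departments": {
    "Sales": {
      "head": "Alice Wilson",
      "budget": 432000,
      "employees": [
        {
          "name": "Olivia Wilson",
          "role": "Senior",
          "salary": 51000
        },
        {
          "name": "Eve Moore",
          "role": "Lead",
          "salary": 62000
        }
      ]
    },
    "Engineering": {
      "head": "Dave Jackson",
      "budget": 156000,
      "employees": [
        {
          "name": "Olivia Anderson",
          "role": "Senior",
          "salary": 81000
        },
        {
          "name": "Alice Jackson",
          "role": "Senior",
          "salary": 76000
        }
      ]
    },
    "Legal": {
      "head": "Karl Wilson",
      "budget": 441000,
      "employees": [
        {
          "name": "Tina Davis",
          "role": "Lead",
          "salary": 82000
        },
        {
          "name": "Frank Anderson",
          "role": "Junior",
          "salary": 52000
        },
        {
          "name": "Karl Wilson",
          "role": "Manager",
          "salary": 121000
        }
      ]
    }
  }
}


Path: departments.Engineering.head

Navigate:
  -> departments
  -> Engineering
  -> head = 'Dave Jackson'

Dave Jackson


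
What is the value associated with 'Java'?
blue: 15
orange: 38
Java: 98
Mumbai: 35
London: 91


Looking up key 'Java'
Value: 98

98


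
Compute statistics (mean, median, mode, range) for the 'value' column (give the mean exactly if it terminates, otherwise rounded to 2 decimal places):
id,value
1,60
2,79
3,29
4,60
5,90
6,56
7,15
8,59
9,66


Data: [60, 79, 29, 60, 90, 56, 15, 59, 66]
Count: 9
Sum: 514
Mean: 514/9 ≈ 57.11 (rounded to 2 decimal places)
Sorted: [15, 29, 56, 59, 60, 60, 66, 79, 90]
Median: 60.0
Mode: 60 (2 times)
Range: 90 - 15 = 75
Min: 15, Max: 90

mean≈57.11, median=60.0, mode=60, range=75


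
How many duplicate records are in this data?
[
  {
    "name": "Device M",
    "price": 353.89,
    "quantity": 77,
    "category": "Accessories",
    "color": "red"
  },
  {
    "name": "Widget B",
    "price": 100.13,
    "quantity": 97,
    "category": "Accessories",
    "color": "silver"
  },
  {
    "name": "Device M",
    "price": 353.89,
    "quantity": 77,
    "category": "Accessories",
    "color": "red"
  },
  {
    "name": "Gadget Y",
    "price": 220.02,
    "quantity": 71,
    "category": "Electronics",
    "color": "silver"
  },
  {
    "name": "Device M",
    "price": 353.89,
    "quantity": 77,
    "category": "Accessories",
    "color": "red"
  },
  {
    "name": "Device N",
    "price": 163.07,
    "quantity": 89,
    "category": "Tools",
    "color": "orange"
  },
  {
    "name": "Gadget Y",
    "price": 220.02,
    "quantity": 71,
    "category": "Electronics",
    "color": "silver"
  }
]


Checking 7 records for duplicates:

  Row 1: Device M ($353.89, qty 77)
  Row 2: Widget B ($100.13, qty 97)
  Row 3: Device M ($353.89, qty 77) <-- DUPLICATE
  Row 4: Gadget Y ($220.02, qty 71)
  Row 5: Device M ($353.89, qty 77) <-- DUPLICATE
  Row 6: Device N ($163.07, qty 89)
  Row 7: Gadget Y ($220.02, qty 71) <-- DUPLICATE

Duplicates found: 3
Unique records: 4

3 duplicates, 4 unique


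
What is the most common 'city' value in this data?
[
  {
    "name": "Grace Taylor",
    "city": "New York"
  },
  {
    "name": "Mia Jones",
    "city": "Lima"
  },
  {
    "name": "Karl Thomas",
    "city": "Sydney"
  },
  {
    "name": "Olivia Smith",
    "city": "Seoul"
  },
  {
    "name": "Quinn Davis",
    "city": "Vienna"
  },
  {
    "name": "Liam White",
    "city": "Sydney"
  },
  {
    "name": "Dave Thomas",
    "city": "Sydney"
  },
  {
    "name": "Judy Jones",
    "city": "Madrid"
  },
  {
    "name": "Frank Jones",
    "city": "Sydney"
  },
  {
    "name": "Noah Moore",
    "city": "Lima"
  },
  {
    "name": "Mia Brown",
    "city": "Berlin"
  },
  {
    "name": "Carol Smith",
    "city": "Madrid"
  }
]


Counting 'city' values across 12 records:

  Sydney: 4 ####
  Lima: 2 ##
  Madrid: 2 ##
  New York: 1 #
  Seoul: 1 #
  Vienna: 1 #
  Berlin: 1 #

Most common: Sydney (4 times)

Sydney (4 times)


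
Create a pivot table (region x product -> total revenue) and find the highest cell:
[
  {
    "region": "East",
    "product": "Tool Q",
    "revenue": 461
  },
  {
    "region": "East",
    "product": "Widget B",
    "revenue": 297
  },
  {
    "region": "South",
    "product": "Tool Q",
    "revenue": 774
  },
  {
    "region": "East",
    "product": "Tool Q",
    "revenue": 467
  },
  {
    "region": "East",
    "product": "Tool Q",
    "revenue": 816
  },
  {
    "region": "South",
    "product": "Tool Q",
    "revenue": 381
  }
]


Pivot: region (rows) x product (columns) -> total revenue

     Tool Q        Widget B    
East          1744           297  
South         1155             0  

Highest: East / Tool Q = $1744

East / Tool Q = $1744


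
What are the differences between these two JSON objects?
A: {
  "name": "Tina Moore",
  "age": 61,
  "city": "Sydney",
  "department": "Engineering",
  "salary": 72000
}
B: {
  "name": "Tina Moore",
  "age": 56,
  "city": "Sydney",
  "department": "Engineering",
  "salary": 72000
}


Comparing each field (in key order):
  name: same
  age: DIFFERENT
  city: same
  department: same
  salary: same
Differences:
  age: 61 -> 56

1 field(s) changed

1 change: age


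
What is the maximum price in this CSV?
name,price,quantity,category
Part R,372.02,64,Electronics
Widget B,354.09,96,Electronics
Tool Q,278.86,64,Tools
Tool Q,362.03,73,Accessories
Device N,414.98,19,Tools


Computing maximum price:
Values: [372.02, 354.09, 278.86, 362.03, 414.98]
Max = 414.98

414.98


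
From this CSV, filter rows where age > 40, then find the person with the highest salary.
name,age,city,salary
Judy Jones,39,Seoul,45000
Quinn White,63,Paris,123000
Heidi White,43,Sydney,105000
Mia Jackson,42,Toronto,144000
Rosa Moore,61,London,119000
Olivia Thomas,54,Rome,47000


Filter: age > 40
Sort by: salary (descending)

Filtered records (5):
  Mia Jackson, age 42, salary $144000
  Quinn White, age 63, salary $123000
  Rosa Moore, age 61, salary $119000
  Heidi White, age 43, salary $105000
  Olivia Thomas, age 54, salary $47000

Highest salary: Mia Jackson ($144000)

Mia Jackson


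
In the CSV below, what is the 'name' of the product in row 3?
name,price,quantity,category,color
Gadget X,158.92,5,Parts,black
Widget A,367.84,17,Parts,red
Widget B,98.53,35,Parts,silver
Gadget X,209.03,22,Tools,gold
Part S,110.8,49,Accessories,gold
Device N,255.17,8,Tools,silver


Query: Row 3 ('Widget B'), column 'name'
Value: Widget B

Widget B


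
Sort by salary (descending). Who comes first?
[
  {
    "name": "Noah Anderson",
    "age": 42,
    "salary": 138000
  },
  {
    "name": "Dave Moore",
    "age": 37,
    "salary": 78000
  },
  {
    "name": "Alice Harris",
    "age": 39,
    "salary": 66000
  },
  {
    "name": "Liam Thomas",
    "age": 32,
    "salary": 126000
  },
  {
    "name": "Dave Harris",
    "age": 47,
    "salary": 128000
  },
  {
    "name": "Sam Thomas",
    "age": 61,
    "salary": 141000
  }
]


Sort by: salary (descending)

Sorted order:
  1. Sam Thomas (salary = 141000)
  2. Noah Anderson (salary = 138000)
  3. Dave Harris (salary = 128000)
  4. Liam Thomas (salary = 126000)
  5. Dave Moore (salary = 78000)
  6. Alice Harris (salary = 66000)

First: Sam Thomas

Sam Thomas


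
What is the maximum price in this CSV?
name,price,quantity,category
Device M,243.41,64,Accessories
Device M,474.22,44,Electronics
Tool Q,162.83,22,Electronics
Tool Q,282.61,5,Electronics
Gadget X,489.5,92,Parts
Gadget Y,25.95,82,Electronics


Computing maximum price:
Values: [243.41, 474.22, 162.83, 282.61, 489.5, 25.95]
Max = 489.5

489.5


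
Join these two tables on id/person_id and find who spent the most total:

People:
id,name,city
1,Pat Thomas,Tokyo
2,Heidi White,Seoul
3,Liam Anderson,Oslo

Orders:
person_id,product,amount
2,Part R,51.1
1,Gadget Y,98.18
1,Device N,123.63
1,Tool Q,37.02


Join on: people.id = orders.person_id

Joined rows:
  Heidi White (Seoul) bought Part R for $51.1
  Pat Thomas (Tokyo) bought Gadget Y for $98.18
  Pat Thomas (Tokyo) bought Device N for $123.63
  Pat Thomas (Tokyo) bought Tool Q for $37.02

Total per person:
  Pat Thomas: $258.83
  Heidi White: $51.10

Top spender: Pat Thomas ($258.83)

Pat Thomas ($258.83)


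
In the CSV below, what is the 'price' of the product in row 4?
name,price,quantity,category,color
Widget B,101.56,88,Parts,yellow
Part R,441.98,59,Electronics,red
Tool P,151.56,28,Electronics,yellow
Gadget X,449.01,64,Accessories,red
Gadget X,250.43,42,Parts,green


Query: Row 4 ('Gadget X'), column 'price'
Value: 449.01

449.01


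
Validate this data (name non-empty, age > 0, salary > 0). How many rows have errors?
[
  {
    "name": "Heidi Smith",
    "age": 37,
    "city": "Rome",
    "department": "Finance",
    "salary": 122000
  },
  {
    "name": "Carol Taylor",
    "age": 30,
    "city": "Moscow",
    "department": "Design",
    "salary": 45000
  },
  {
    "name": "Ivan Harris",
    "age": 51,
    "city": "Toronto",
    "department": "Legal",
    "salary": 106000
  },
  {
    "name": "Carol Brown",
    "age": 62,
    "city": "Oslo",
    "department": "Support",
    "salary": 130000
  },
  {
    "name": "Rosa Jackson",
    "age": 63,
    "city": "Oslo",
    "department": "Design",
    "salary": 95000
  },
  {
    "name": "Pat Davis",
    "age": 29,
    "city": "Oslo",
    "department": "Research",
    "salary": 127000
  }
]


Validating 6 records:
Rules: name non-empty, age > 0, salary > 0

  Row 1 (Heidi Smith): OK
  Row 2 (Carol Taylor): OK
  Row 3 (Ivan Harris): OK
  Row 4 (Carol Brown): OK
  Row 5 (Rosa Jackson): OK
  Row 6 (Pat Davis): OK

Total errors: 0

0 errors


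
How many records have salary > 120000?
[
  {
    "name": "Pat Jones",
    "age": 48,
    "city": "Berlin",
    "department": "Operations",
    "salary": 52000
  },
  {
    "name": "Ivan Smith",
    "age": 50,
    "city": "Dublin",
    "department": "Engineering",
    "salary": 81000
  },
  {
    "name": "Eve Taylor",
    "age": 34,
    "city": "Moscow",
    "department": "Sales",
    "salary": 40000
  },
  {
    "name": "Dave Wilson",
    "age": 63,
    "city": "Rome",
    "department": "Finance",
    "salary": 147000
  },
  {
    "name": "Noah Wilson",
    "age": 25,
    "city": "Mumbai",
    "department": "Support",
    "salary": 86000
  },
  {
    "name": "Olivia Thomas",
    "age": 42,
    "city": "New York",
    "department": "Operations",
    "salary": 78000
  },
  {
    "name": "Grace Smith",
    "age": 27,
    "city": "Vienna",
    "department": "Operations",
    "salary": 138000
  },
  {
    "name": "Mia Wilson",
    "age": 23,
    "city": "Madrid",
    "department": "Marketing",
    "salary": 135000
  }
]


Data: 8 records
Condition: salary > 120000

Checking each record:
  Pat Jones: 52000
  Ivan Smith: 81000
  Eve Taylor: 40000
  Dave Wilson: 147000 MATCH
  Noah Wilson: 86000
  Olivia Thomas: 78000
  Grace Smith: 138000 MATCH
  Mia Wilson: 135000 MATCH

Count: 3

3


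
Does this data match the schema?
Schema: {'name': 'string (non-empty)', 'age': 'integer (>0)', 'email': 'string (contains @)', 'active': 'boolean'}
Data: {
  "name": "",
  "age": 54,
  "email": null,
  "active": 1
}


Validating each field against schema:
  name: FAIL ("" is an empty string)
  age: OK (positive integer)
  email: FAIL (null is not a string)
  active: FAIL (1 is not a boolean)

Result: INVALID (3 errors: name, email, active)

INVALID (3 errors: name, email, active)


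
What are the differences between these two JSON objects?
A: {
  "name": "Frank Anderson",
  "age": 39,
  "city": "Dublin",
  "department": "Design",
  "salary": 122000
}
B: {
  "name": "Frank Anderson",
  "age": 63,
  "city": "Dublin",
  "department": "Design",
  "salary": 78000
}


Comparing each field (in key order):
  name: same
  age: DIFFERENT
  city: same
  department: same
  salary: DIFFERENT
Differences:
  age: 39 -> 63
  salary: 122000 -> 78000

2 field(s) changed

2 changes: age, salary


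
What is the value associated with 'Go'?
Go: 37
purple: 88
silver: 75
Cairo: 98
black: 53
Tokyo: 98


Looking up key 'Go'
Value: 37

37


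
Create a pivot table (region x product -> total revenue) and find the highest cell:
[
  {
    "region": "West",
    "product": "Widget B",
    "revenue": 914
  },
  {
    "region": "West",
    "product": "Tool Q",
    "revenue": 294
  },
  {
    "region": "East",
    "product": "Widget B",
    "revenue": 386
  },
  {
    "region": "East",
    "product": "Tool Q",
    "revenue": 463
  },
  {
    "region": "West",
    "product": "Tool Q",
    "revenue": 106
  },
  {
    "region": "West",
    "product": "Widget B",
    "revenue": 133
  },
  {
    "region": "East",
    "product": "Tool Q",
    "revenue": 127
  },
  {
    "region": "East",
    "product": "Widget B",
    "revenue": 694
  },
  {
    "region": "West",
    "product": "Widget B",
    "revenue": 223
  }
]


Pivot: region (rows) x product (columns) -> total revenue

     Tool Q        Widget B    
East           590          1080  
West           400          1270  

Highest: West / Widget B = $1270

West / Widget B = $1270


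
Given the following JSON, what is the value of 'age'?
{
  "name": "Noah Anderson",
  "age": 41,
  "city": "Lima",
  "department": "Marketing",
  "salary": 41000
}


Looking up field 'age'
Value: 41

41


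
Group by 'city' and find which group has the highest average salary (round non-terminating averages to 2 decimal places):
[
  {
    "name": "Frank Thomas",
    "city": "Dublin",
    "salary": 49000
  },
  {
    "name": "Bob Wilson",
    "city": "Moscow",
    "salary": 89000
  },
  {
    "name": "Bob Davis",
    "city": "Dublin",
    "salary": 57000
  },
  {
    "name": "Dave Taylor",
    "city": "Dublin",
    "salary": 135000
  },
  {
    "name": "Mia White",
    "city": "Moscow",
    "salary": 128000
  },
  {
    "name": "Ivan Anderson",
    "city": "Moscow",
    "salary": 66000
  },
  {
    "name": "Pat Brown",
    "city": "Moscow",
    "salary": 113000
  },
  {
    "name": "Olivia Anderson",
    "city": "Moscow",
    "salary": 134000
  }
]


Group by: city

Groups:
  Dublin: 3 people, avg salary = 241000/3 ≈ $80333.33
  Moscow: 5 people, avg salary = 530000/5 = $106000

Highest average salary: Moscow ($106000)

Moscow ($106000)


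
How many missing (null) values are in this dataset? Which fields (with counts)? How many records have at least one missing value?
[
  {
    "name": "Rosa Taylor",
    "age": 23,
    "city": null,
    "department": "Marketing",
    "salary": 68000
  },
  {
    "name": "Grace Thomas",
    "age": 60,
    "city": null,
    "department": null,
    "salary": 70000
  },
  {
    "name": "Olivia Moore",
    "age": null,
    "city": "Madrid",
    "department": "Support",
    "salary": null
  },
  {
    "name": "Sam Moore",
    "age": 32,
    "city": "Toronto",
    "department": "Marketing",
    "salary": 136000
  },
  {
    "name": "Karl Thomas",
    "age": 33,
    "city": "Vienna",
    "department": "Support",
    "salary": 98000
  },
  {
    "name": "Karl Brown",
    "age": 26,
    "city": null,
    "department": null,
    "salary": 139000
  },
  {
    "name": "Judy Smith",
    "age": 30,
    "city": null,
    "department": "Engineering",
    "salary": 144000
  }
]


Checking for missing (null) values in 7 records:

  Rosa Taylor: city
  Grace Thomas: city, department
  Olivia Moore: age, salary
  Sam Moore: complete
  Karl Thomas: complete
  Karl Brown: city, department
  Judy Smith: city

Per field:
  name: 0 missing
  age: 1 missing
  city: 4 missing
  department: 2 missing
  salary: 1 missing

Total missing values: 8
Records with any missing: 5

8 missing values (age: 1, city: 4, department: 2, salary: 1); 5 incomplete records


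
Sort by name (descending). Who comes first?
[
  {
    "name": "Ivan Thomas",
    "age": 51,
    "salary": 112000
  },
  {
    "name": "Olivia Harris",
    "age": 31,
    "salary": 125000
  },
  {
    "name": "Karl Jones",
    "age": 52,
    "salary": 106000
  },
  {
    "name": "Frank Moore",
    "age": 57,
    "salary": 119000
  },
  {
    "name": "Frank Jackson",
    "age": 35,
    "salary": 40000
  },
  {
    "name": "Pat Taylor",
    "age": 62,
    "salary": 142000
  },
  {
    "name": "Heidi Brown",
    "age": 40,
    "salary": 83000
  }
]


Sort by: name (descending)

Sorted order:
  1. Pat Taylor (name = Pat Taylor)
  2. Olivia Harris (name = Olivia Harris)
  3. Karl Jones (name = Karl Jones)
  4. Ivan Thomas (name = Ivan Thomas)
  5. Heidi Brown (name = Heidi Brown)
  6. Frank Moore (name = Frank Moore)
  7. Frank Jackson (name = Frank Jackson)

First: Pat Taylor

Pat Taylor


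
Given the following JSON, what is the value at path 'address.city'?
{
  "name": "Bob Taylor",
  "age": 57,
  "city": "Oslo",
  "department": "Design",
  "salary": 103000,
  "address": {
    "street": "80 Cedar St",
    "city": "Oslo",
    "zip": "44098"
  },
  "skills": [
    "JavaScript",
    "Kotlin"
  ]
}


Query: address.city
Path: address -> city
Value: Oslo

Oslo


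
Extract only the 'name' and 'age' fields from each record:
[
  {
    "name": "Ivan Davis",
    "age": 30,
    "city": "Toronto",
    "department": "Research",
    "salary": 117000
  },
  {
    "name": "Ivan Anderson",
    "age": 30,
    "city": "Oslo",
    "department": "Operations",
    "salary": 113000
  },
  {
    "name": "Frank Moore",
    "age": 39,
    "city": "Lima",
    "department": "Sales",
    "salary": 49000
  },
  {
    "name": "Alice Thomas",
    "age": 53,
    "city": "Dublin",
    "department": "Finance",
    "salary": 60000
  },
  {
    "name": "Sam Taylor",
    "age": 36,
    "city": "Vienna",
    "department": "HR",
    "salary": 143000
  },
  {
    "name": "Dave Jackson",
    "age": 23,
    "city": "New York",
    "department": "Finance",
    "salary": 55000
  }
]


Original: 6 records with fields: name, age, city, department, salary
Keep: ['name', 'age']
Drop: ['city', 'department', 'salary']
Result: 6 records, 2 fields each

[
  {
    "name": "Ivan Davis",
    "age": 30
  },
  {
    "name": "Ivan Anderson",
    "age": 30
  },
  {
    "name": "Frank Moore",
    "age": 39
  },
  {
    "name": "Alice Thomas",
    "age": 53
  },
  {
    "name": "Sam Taylor",
    "age": 36
  },
  {
    "name": "Dave Jackson",
    "age": 23
  }
]


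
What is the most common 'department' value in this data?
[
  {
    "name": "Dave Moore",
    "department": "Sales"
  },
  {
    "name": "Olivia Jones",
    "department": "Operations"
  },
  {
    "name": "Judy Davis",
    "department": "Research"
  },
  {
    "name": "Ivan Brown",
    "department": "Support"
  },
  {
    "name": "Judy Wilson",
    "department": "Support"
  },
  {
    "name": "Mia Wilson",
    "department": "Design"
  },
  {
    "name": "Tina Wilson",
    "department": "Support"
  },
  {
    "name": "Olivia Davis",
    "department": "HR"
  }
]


Counting 'department' values across 8 records:

  Support: 3 ###
  Sales: 1 #
  Operations: 1 #
  Research: 1 #
  Design: 1 #
  HR: 1 #

Most common: Support (3 times)

Support (3 times)


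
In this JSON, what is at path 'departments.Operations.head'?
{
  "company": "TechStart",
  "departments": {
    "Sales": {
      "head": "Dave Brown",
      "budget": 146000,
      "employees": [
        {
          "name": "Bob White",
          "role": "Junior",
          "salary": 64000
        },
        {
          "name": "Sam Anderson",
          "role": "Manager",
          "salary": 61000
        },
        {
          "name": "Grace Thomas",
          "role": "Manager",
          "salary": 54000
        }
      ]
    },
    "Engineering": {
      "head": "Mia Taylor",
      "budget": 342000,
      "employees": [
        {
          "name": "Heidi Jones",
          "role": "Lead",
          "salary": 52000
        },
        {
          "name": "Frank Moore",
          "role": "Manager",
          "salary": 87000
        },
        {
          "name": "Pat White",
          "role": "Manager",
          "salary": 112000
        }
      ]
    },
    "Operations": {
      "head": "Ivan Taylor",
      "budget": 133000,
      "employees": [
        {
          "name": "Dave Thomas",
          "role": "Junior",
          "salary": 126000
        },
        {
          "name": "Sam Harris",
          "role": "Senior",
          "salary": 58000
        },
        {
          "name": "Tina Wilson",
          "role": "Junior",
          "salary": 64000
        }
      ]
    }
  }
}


Path: departments.Operations.head

Navigate:
  -> departments
  -> Operations
  -> head = 'Ivan Taylor'

Ivan Taylor


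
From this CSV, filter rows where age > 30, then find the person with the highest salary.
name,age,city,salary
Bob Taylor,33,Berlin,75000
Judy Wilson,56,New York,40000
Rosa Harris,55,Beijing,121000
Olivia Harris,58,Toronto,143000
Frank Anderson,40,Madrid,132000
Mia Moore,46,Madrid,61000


Filter: age > 30
Sort by: salary (descending)

Filtered records (6):
  Olivia Harris, age 58, salary $143000
  Frank Anderson, age 40, salary $132000
  Rosa Harris, age 55, salary $121000
  Bob Taylor, age 33, salary $75000
  Mia Moore, age 46, salary $61000
  Judy Wilson, age 56, salary $40000

Highest salary: Olivia Harris ($143000)

Olivia Harris


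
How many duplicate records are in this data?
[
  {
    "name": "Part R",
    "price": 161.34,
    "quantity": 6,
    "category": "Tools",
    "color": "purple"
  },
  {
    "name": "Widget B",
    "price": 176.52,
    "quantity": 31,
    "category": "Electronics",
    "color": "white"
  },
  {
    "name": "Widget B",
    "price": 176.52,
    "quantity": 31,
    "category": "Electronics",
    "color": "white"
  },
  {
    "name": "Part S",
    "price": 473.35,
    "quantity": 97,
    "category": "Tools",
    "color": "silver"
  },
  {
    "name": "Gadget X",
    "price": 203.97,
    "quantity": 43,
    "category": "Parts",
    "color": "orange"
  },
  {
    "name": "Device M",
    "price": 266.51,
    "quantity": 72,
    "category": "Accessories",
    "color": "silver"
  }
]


Checking 6 records for duplicates:

  Row 1: Part R ($161.34, qty 6)
  Row 2: Widget B ($176.52, qty 31)
  Row 3: Widget B ($176.52, qty 31) <-- DUPLICATE
  Row 4: Part S ($473.35, qty 97)
  Row 5: Gadget X ($203.97, qty 43)
  Row 6: Device M ($266.51, qty 72)

Duplicates found: 1
Unique records: 5

1 duplicates, 5 unique


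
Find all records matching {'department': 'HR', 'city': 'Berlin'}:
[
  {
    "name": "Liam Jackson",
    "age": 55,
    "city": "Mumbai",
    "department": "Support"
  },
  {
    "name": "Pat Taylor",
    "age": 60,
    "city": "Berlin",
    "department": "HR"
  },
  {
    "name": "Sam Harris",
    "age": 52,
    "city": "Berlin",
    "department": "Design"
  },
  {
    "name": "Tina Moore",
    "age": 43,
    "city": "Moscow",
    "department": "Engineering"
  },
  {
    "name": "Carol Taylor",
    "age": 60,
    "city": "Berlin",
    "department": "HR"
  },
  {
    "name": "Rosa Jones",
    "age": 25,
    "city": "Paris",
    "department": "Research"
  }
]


Search criteria: {'department': 'HR', 'city': 'Berlin'}

Checking 6 records:
  Liam Jackson: {department: Support, city: Mumbai}
  Pat Taylor: {department: HR, city: Berlin} <-- MATCH
  Sam Harris: {department: Design, city: Berlin}
  Tina Moore: {department: Engineering, city: Moscow}
  Carol Taylor: {department: HR, city: Berlin} <-- MATCH
  Rosa Jones: {department: Research, city: Paris}

Matches: ["Pat Taylor", "Carol Taylor"]

["Pat Taylor", "Carol Taylor"]


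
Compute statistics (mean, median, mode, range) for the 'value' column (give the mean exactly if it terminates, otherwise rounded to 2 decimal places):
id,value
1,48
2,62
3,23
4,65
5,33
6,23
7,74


Data: [48, 62, 23, 65, 33, 23, 74]
Count: 7
Sum: 328
Mean: 328/7 ≈ 46.86 (rounded to 2 decimal places)
Sorted: [23, 23, 33, 48, 62, 65, 74]
Median: 48.0
Mode: 23 (2 times)
Range: 74 - 23 = 51
Min: 23, Max: 74

mean≈46.86, median=48.0, mode=23, range=51


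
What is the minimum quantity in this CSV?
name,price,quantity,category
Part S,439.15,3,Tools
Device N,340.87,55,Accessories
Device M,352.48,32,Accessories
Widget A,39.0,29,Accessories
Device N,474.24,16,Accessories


Computing minimum quantity:
Values: [3, 55, 32, 29, 16]
Min = 3

3


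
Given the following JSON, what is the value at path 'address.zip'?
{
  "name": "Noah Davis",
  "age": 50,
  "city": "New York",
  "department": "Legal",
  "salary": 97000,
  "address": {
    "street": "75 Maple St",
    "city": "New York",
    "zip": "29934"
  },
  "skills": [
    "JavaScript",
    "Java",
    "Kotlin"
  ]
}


Query: address.zip
Path: address -> zip
Value: 29934

29934


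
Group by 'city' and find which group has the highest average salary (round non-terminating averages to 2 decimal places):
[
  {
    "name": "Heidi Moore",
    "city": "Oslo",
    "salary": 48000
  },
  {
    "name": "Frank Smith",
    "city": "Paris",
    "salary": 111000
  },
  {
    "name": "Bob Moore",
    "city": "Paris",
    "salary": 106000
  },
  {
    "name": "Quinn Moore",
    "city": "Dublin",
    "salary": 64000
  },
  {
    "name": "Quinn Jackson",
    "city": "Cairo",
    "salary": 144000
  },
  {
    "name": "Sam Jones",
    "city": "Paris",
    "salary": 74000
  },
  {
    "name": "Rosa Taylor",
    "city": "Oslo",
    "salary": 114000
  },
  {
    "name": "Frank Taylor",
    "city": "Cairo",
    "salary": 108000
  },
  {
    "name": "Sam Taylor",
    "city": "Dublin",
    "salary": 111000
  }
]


Group by: city

Groups:
  Cairo: 2 people, avg salary = 252000/2 = $126000
  Dublin: 2 people, avg salary = 175000/2 = $87500
  Oslo: 2 people, avg salary = 162000/2 = $81000
  Paris: 3 people, avg salary = 291000/3 = $97000

Highest average salary: Cairo ($126000)

Cairo ($126000)


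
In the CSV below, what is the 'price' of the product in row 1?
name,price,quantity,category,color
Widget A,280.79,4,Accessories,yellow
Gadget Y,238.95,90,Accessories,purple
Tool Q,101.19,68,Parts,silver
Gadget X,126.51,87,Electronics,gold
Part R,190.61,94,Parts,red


Query: Row 1 ('Widget A'), column 'price'
Value: 280.79

280.79


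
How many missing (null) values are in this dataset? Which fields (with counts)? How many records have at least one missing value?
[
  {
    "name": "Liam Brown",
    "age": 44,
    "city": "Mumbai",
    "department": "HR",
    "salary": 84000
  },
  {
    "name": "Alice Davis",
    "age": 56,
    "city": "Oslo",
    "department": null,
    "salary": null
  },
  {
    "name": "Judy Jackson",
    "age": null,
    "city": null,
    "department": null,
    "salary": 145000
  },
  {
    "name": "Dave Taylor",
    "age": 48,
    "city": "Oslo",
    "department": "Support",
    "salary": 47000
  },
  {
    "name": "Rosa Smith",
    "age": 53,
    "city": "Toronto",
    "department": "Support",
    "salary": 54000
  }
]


Checking for missing (null) values in 5 records:

  Liam Brown: complete
  Alice Davis: department, salary
  Judy Jackson: age, city, department
  Dave Taylor: complete
  Rosa Smith: complete

Per field:
  name: 0 missing
  age: 1 missing
  city: 1 missing
  department: 2 missing
  salary: 1 missing

Total missing values: 5
Records with any missing: 2

5 missing values (age: 1, city: 1, department: 2, salary: 1); 2 incomplete records


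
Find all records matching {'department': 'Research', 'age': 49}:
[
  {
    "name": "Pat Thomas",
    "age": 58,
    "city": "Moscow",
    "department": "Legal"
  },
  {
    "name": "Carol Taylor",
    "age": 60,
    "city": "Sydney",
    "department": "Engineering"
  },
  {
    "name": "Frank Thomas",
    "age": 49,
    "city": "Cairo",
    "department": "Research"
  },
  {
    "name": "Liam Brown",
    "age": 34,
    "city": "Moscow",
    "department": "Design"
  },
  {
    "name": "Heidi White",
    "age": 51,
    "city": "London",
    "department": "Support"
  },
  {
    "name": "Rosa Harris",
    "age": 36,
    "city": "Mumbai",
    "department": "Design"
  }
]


Search criteria: {'department': 'Research', 'age': 49}

Checking 6 records:
  Pat Thomas: {department: Legal, age: 58}
  Carol Taylor: {department: Engineering, age: 60}
  Frank Thomas: {department: Research, age: 49} <-- MATCH
  Liam Brown: {department: Design, age: 34}
  Heidi White: {department: Support, age: 51}
  Rosa Harris: {department: Design, age: 36}

Matches: ["Frank Thomas"]

["Frank Thomas"]


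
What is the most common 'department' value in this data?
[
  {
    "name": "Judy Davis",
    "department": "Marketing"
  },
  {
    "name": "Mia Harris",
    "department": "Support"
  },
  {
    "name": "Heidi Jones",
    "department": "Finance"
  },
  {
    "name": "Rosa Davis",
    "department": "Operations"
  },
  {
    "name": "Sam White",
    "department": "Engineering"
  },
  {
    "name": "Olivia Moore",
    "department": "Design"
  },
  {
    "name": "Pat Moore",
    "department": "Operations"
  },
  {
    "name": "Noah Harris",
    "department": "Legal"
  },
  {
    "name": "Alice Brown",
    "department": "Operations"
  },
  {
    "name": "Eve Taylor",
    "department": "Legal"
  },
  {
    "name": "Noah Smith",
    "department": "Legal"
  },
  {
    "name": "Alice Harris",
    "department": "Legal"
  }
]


Counting 'department' values across 12 records:

  Legal: 4 ####
  Operations: 3 ###
  Marketing: 1 #
  Support: 1 #
  Finance: 1 #
  Engineering: 1 #
  Design: 1 #

Most common: Legal (4 times)

Legal (4 times)


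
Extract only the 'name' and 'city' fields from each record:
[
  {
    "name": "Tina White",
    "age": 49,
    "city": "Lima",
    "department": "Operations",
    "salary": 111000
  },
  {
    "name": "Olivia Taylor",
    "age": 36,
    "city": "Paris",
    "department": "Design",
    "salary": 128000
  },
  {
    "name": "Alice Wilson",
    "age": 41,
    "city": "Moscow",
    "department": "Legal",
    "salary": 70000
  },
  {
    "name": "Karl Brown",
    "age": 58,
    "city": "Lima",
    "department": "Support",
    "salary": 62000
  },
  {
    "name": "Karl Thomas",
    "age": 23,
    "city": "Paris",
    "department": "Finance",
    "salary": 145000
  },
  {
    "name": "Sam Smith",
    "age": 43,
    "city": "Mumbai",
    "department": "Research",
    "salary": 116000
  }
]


Original: 6 records with fields: name, age, city, department, salary
Keep: ['name', 'city']
Drop: ['age', 'department', 'salary']
Result: 6 records, 2 fields each

[
  {
    "name": "Tina White",
    "city": "Lima"
  },
  {
    "name": "Olivia Taylor",
    "city": "Paris"
  },
  {
    "name": "Alice Wilson",
    "city": "Moscow"
  },
  {
    "name": "Karl Brown",
    "city": "Lima"
  },
  {
    "name": "Karl Thomas",
    "city": "Paris"
  },
  {
    "name": "Sam Smith",
    "city": "Mumbai"
  }
]


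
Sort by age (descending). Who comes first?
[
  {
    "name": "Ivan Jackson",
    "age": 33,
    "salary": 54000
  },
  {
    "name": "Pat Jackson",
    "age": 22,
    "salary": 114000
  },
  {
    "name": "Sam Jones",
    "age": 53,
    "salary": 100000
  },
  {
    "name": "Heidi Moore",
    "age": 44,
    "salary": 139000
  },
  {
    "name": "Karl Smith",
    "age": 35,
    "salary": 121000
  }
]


Sort by: age (descending)

Sorted order:
  1. Sam Jones (age = 53)
  2. Heidi Moore (age = 44)
  3. Karl Smith (age = 35)
  4. Ivan Jackson (age = 33)
  5. Pat Jackson (age = 22)

First: Sam Jones

Sam Jones


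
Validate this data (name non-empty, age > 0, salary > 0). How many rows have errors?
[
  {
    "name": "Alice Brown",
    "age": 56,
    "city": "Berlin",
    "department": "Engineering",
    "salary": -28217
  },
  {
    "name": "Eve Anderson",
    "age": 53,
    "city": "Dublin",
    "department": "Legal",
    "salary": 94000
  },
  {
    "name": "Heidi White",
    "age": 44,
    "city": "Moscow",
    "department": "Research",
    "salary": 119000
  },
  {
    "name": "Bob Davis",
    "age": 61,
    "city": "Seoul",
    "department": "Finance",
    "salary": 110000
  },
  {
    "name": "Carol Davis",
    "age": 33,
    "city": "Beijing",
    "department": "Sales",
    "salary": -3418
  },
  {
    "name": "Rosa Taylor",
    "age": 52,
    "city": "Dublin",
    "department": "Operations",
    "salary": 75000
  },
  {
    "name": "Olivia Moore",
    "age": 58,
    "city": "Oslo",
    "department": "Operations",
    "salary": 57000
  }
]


Validating 7 records:
Rules: name non-empty, age > 0, salary > 0

  Row 1 (Alice Brown): negative salary: -28217
  Row 2 (Eve Anderson): OK
  Row 3 (Heidi White): OK
  Row 4 (Bob Davis): OK
  Row 5 (Carol Davis): negative salary: -3418
  Row 6 (Rosa Taylor): OK
  Row 7 (Olivia Moore): OK

Total errors: 2

2 errors


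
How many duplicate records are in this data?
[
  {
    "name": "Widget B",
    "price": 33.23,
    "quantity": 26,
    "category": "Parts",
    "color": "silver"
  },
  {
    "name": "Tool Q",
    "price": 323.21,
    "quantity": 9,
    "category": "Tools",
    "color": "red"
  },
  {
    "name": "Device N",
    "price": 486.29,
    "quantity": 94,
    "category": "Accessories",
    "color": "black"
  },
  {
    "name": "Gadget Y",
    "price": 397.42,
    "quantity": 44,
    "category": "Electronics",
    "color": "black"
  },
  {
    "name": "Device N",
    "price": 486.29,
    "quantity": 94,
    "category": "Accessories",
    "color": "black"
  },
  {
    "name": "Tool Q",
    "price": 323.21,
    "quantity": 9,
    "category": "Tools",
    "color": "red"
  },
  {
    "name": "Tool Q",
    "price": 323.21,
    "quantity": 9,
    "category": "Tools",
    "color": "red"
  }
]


Checking 7 records for duplicates:

  Row 1: Widget B ($33.23, qty 26)
  Row 2: Tool Q ($323.21, qty 9)
  Row 3: Device N ($486.29, qty 94)
  Row 4: Gadget Y ($397.42, qty 44)
  Row 5: Device N ($486.29, qty 94) <-- DUPLICATE
  Row 6: Tool Q ($323.21, qty 9) <-- DUPLICATE
  Row 7: Tool Q ($323.21, qty 9) <-- DUPLICATE

Duplicates found: 3
Unique records: 4

3 duplicates, 4 unique


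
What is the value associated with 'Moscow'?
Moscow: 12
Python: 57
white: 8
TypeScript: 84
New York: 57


Looking up key 'Moscow'
Value: 12

12


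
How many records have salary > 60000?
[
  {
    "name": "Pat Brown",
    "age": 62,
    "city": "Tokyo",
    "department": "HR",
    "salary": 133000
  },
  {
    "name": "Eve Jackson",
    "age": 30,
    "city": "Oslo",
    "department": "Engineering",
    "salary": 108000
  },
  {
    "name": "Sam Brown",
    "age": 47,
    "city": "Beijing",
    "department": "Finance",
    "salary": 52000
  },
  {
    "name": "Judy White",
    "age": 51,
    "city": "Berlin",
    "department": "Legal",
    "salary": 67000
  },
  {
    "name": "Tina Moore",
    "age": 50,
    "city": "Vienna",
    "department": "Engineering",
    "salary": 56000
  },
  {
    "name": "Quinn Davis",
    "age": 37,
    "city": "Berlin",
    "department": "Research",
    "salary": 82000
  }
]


Data: 6 records
Condition: salary > 60000

Checking each record:
  Pat Brown: 133000 MATCH
  Eve Jackson: 108000 MATCH
  Sam Brown: 52000
  Judy White: 67000 MATCH
  Tina Moore: 56000
  Quinn Davis: 82000 MATCH

Count: 4

4


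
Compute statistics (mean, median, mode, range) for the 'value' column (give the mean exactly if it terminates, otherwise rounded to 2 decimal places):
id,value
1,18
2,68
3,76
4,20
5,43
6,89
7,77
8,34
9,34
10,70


Data: [18, 68, 76, 20, 43, 89, 77, 34, 34, 70]
Count: 10
Sum: 529
Mean: 529/10 = 52.9
Sorted: [18, 20, 34, 34, 43, 68, 70, 76, 77, 89]
Median: 55.5
Mode: 34 (2 times)
Range: 89 - 18 = 71
Min: 18, Max: 89

mean=52.9, median=55.5, mode=34, range=71


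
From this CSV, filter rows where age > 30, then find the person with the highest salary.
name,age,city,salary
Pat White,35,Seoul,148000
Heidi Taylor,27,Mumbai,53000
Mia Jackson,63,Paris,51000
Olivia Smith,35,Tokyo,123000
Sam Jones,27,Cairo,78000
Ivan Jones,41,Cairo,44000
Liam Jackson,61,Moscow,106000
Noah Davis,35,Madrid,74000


Filter: age > 30
Sort by: salary (descending)

Filtered records (6):
  Pat White, age 35, salary $148000
  Olivia Smith, age 35, salary $123000
  Liam Jackson, age 61, salary $106000
  Noah Davis, age 35, salary $74000
  Mia Jackson, age 63, salary $51000
  Ivan Jones, age 41, salary $44000

Highest salary: Pat White ($148000)

Pat White


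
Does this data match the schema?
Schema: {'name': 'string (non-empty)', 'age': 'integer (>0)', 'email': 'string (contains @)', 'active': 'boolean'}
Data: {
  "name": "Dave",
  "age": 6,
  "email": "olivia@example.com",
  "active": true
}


Validating each field against schema:
  name: OK (non-empty string)
  age: OK (positive integer)
  email: OK (string with @)
  active: OK (boolean)

Result: VALID

VALID


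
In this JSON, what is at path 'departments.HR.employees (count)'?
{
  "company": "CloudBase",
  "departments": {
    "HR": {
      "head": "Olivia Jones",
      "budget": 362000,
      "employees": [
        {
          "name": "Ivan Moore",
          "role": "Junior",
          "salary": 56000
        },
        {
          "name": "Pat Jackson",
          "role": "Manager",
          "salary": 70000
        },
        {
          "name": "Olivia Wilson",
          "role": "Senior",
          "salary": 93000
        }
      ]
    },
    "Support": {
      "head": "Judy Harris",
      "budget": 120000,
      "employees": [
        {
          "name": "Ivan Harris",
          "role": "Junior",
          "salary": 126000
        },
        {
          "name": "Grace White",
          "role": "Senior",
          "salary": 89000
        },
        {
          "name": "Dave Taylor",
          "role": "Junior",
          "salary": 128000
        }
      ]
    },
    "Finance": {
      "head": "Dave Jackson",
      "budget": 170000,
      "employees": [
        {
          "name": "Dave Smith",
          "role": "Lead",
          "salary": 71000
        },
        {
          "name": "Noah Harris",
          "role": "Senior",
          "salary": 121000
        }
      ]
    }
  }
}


Path: departments.HR.employees (count)

Navigate:
  -> departments
  -> HR
  -> employees (array, length 3)

3


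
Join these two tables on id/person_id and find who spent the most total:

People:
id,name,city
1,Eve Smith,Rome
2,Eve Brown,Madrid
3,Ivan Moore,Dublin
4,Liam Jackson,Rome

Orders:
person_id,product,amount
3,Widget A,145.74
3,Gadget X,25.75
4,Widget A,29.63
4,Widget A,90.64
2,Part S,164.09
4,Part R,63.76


Join on: people.id = orders.person_id

Joined rows:
  Ivan Moore (Dublin) bought Widget A for $145.74
  Ivan Moore (Dublin) bought Gadget X for $25.75
  Liam Jackson (Rome) bought Widget A for $29.63
  Liam Jackson (Rome) bought Widget A for $90.64
  Eve Brown (Madrid) bought Part S for $164.09
  Liam Jackson (Rome) bought Part R for $63.76

Total per person:
  Liam Jackson: $184.03
  Ivan Moore: $171.49
  Eve Brown: $164.09

Top spender: Liam Jackson ($184.03)

Liam Jackson ($184.03)


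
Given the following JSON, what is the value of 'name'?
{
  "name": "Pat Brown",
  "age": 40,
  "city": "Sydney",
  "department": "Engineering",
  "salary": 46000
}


Looking up field 'name'
Value: Pat Brown

Pat Brown


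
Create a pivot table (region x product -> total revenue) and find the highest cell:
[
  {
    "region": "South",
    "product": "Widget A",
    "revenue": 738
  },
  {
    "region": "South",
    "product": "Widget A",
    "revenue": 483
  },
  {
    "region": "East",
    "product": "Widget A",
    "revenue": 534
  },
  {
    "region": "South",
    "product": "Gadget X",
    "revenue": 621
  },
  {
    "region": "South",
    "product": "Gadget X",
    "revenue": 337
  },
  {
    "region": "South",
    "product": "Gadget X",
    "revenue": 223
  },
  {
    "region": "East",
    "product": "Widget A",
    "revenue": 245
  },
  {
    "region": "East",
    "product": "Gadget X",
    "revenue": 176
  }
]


Pivot: region (rows) x product (columns) -> total revenue

     Gadget X      Widget A    
East           176           779  
South         1181          1221  

Highest: South / Widget A = $1221

South / Widget A = $1221
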